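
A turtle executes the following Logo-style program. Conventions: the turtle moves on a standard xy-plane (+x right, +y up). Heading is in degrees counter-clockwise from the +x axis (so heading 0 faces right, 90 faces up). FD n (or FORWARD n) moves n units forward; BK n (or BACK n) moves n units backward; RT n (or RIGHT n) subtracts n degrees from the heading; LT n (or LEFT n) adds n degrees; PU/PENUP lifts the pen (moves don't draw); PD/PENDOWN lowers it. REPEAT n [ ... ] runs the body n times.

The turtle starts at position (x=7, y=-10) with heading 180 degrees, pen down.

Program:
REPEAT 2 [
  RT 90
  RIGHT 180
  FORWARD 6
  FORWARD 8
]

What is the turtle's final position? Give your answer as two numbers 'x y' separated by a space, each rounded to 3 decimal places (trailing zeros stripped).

Answer: 21 -24

Derivation:
Executing turtle program step by step:
Start: pos=(7,-10), heading=180, pen down
REPEAT 2 [
  -- iteration 1/2 --
  RT 90: heading 180 -> 90
  RT 180: heading 90 -> 270
  FD 6: (7,-10) -> (7,-16) [heading=270, draw]
  FD 8: (7,-16) -> (7,-24) [heading=270, draw]
  -- iteration 2/2 --
  RT 90: heading 270 -> 180
  RT 180: heading 180 -> 0
  FD 6: (7,-24) -> (13,-24) [heading=0, draw]
  FD 8: (13,-24) -> (21,-24) [heading=0, draw]
]
Final: pos=(21,-24), heading=0, 4 segment(s) drawn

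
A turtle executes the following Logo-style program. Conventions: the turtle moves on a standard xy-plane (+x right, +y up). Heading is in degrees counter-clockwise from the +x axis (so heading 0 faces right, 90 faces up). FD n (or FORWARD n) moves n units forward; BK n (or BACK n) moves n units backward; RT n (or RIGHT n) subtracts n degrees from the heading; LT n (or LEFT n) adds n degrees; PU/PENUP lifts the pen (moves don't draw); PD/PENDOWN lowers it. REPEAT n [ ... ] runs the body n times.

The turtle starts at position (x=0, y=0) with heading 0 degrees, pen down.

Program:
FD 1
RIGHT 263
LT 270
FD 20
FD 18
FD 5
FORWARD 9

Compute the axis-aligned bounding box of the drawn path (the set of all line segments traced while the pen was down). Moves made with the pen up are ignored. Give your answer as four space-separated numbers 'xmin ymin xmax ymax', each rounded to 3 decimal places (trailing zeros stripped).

Answer: 0 0 52.612 6.337

Derivation:
Executing turtle program step by step:
Start: pos=(0,0), heading=0, pen down
FD 1: (0,0) -> (1,0) [heading=0, draw]
RT 263: heading 0 -> 97
LT 270: heading 97 -> 7
FD 20: (1,0) -> (20.851,2.437) [heading=7, draw]
FD 18: (20.851,2.437) -> (38.717,4.631) [heading=7, draw]
FD 5: (38.717,4.631) -> (43.679,5.24) [heading=7, draw]
FD 9: (43.679,5.24) -> (52.612,6.337) [heading=7, draw]
Final: pos=(52.612,6.337), heading=7, 5 segment(s) drawn

Segment endpoints: x in {0, 1, 20.851, 38.717, 43.679, 52.612}, y in {0, 2.437, 4.631, 5.24, 6.337}
xmin=0, ymin=0, xmax=52.612, ymax=6.337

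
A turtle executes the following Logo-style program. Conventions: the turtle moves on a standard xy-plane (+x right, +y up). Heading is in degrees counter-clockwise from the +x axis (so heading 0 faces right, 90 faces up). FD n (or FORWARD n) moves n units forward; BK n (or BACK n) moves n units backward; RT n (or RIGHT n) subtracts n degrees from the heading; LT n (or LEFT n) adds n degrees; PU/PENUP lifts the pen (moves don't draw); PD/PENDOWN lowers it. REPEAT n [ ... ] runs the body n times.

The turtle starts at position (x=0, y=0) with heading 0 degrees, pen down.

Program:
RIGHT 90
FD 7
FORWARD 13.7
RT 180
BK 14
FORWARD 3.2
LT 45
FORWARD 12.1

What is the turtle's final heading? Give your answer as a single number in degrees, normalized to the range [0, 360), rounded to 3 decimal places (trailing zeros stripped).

Executing turtle program step by step:
Start: pos=(0,0), heading=0, pen down
RT 90: heading 0 -> 270
FD 7: (0,0) -> (0,-7) [heading=270, draw]
FD 13.7: (0,-7) -> (0,-20.7) [heading=270, draw]
RT 180: heading 270 -> 90
BK 14: (0,-20.7) -> (0,-34.7) [heading=90, draw]
FD 3.2: (0,-34.7) -> (0,-31.5) [heading=90, draw]
LT 45: heading 90 -> 135
FD 12.1: (0,-31.5) -> (-8.556,-22.944) [heading=135, draw]
Final: pos=(-8.556,-22.944), heading=135, 5 segment(s) drawn

Answer: 135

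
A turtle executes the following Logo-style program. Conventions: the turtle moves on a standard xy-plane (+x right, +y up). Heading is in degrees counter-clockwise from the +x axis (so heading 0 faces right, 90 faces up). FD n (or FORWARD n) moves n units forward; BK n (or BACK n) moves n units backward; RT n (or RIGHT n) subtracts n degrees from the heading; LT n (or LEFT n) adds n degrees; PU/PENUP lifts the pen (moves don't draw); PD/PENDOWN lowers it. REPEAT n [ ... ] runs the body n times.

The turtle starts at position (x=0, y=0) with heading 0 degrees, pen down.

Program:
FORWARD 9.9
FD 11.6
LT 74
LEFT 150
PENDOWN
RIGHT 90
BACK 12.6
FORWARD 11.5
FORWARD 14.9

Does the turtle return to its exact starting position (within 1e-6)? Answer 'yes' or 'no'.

Answer: no

Derivation:
Executing turtle program step by step:
Start: pos=(0,0), heading=0, pen down
FD 9.9: (0,0) -> (9.9,0) [heading=0, draw]
FD 11.6: (9.9,0) -> (21.5,0) [heading=0, draw]
LT 74: heading 0 -> 74
LT 150: heading 74 -> 224
PD: pen down
RT 90: heading 224 -> 134
BK 12.6: (21.5,0) -> (30.253,-9.064) [heading=134, draw]
FD 11.5: (30.253,-9.064) -> (22.264,-0.791) [heading=134, draw]
FD 14.9: (22.264,-0.791) -> (11.914,9.927) [heading=134, draw]
Final: pos=(11.914,9.927), heading=134, 5 segment(s) drawn

Start position: (0, 0)
Final position: (11.914, 9.927)
Distance = 15.507; >= 1e-6 -> NOT closed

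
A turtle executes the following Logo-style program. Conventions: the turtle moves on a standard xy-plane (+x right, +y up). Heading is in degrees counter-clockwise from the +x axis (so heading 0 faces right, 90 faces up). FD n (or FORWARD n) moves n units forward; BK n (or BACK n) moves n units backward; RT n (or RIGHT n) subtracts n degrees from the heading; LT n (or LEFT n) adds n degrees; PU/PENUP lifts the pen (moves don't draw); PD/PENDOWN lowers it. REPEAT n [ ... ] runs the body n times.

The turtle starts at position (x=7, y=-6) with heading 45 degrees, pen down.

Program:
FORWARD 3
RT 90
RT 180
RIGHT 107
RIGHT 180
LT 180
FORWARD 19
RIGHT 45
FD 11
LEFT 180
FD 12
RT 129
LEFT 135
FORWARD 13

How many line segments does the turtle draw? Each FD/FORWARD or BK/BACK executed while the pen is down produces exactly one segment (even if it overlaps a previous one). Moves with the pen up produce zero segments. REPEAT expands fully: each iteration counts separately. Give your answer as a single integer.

Executing turtle program step by step:
Start: pos=(7,-6), heading=45, pen down
FD 3: (7,-6) -> (9.121,-3.879) [heading=45, draw]
RT 90: heading 45 -> 315
RT 180: heading 315 -> 135
RT 107: heading 135 -> 28
RT 180: heading 28 -> 208
LT 180: heading 208 -> 28
FD 19: (9.121,-3.879) -> (25.897,5.041) [heading=28, draw]
RT 45: heading 28 -> 343
FD 11: (25.897,5.041) -> (36.417,1.825) [heading=343, draw]
LT 180: heading 343 -> 163
FD 12: (36.417,1.825) -> (24.941,5.334) [heading=163, draw]
RT 129: heading 163 -> 34
LT 135: heading 34 -> 169
FD 13: (24.941,5.334) -> (12.18,7.814) [heading=169, draw]
Final: pos=(12.18,7.814), heading=169, 5 segment(s) drawn
Segments drawn: 5

Answer: 5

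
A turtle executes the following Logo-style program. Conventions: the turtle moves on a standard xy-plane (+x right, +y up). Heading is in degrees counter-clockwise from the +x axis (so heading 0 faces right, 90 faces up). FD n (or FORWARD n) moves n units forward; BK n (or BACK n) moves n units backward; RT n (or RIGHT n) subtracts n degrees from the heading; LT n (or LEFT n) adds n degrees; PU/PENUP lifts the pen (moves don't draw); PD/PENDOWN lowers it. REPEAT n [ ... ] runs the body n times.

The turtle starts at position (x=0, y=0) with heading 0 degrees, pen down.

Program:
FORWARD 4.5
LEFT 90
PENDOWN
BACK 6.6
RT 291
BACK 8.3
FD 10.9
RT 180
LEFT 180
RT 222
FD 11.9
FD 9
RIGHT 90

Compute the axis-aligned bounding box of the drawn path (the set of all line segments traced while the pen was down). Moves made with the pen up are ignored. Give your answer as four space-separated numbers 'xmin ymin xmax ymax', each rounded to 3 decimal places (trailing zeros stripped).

Executing turtle program step by step:
Start: pos=(0,0), heading=0, pen down
FD 4.5: (0,0) -> (4.5,0) [heading=0, draw]
LT 90: heading 0 -> 90
PD: pen down
BK 6.6: (4.5,0) -> (4.5,-6.6) [heading=90, draw]
RT 291: heading 90 -> 159
BK 8.3: (4.5,-6.6) -> (12.249,-9.574) [heading=159, draw]
FD 10.9: (12.249,-9.574) -> (2.073,-5.668) [heading=159, draw]
RT 180: heading 159 -> 339
LT 180: heading 339 -> 159
RT 222: heading 159 -> 297
FD 11.9: (2.073,-5.668) -> (7.475,-16.271) [heading=297, draw]
FD 9: (7.475,-16.271) -> (11.561,-24.29) [heading=297, draw]
RT 90: heading 297 -> 207
Final: pos=(11.561,-24.29), heading=207, 6 segment(s) drawn

Segment endpoints: x in {0, 2.073, 4.5, 7.475, 11.561, 12.249}, y in {-24.29, -16.271, -9.574, -6.6, -5.668, 0}
xmin=0, ymin=-24.29, xmax=12.249, ymax=0

Answer: 0 -24.29 12.249 0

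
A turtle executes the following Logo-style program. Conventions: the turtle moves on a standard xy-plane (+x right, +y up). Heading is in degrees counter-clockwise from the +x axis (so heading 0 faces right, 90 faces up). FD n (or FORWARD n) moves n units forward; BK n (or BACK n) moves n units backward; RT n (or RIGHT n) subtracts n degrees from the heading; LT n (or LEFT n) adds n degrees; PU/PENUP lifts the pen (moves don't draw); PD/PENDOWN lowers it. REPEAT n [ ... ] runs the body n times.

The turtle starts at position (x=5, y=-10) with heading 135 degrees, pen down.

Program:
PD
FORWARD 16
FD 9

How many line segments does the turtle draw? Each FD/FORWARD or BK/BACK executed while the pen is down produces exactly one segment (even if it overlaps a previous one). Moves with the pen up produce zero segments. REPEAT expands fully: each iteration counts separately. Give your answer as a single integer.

Executing turtle program step by step:
Start: pos=(5,-10), heading=135, pen down
PD: pen down
FD 16: (5,-10) -> (-6.314,1.314) [heading=135, draw]
FD 9: (-6.314,1.314) -> (-12.678,7.678) [heading=135, draw]
Final: pos=(-12.678,7.678), heading=135, 2 segment(s) drawn
Segments drawn: 2

Answer: 2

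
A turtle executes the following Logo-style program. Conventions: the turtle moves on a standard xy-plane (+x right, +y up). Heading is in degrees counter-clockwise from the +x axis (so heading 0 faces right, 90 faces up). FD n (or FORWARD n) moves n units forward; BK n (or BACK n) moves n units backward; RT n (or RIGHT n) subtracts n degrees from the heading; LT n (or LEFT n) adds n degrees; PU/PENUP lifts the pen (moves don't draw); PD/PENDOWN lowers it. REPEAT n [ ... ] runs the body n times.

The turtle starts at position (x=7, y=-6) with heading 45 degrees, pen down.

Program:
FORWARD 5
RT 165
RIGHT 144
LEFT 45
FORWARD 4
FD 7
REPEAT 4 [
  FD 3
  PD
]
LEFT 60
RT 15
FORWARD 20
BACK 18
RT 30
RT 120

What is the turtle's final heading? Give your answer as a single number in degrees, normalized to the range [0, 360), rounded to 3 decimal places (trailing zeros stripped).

Answer: 36

Derivation:
Executing turtle program step by step:
Start: pos=(7,-6), heading=45, pen down
FD 5: (7,-6) -> (10.536,-2.464) [heading=45, draw]
RT 165: heading 45 -> 240
RT 144: heading 240 -> 96
LT 45: heading 96 -> 141
FD 4: (10.536,-2.464) -> (7.427,0.053) [heading=141, draw]
FD 7: (7.427,0.053) -> (1.987,4.458) [heading=141, draw]
REPEAT 4 [
  -- iteration 1/4 --
  FD 3: (1.987,4.458) -> (-0.345,6.346) [heading=141, draw]
  PD: pen down
  -- iteration 2/4 --
  FD 3: (-0.345,6.346) -> (-2.676,8.234) [heading=141, draw]
  PD: pen down
  -- iteration 3/4 --
  FD 3: (-2.676,8.234) -> (-5.007,10.122) [heading=141, draw]
  PD: pen down
  -- iteration 4/4 --
  FD 3: (-5.007,10.122) -> (-7.339,12.01) [heading=141, draw]
  PD: pen down
]
LT 60: heading 141 -> 201
RT 15: heading 201 -> 186
FD 20: (-7.339,12.01) -> (-27.229,9.919) [heading=186, draw]
BK 18: (-27.229,9.919) -> (-9.328,11.801) [heading=186, draw]
RT 30: heading 186 -> 156
RT 120: heading 156 -> 36
Final: pos=(-9.328,11.801), heading=36, 9 segment(s) drawn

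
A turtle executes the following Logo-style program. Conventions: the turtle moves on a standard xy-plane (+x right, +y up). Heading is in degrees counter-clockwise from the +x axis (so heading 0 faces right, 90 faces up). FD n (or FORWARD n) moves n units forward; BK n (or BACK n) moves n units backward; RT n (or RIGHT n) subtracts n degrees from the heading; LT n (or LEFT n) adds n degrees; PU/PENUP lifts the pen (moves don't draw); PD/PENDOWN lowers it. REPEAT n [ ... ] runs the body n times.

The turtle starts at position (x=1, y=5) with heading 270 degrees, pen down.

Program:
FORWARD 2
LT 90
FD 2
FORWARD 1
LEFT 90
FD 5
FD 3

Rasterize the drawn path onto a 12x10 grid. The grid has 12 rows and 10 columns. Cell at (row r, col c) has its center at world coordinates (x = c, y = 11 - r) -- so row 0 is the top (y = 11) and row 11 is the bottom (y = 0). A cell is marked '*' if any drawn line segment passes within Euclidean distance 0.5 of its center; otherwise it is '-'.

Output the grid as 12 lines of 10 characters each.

Segment 0: (1,5) -> (1,3)
Segment 1: (1,3) -> (3,3)
Segment 2: (3,3) -> (4,3)
Segment 3: (4,3) -> (4,8)
Segment 4: (4,8) -> (4,11)

Answer: ----*-----
----*-----
----*-----
----*-----
----*-----
----*-----
-*--*-----
-*--*-----
-****-----
----------
----------
----------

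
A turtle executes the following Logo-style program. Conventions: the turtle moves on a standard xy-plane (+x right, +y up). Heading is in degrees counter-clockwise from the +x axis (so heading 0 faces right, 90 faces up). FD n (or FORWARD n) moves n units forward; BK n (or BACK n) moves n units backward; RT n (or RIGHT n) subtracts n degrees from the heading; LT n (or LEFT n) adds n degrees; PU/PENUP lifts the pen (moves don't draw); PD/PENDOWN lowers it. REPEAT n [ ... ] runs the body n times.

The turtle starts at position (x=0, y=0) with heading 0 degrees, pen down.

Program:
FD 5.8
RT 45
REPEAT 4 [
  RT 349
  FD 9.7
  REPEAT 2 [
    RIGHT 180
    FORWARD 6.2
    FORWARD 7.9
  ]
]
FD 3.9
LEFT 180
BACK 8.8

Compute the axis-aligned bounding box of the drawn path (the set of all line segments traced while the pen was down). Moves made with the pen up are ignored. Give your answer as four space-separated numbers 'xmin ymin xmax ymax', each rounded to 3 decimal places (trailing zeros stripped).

Answer: 0 -11.622 54.655 2.46

Derivation:
Executing turtle program step by step:
Start: pos=(0,0), heading=0, pen down
FD 5.8: (0,0) -> (5.8,0) [heading=0, draw]
RT 45: heading 0 -> 315
REPEAT 4 [
  -- iteration 1/4 --
  RT 349: heading 315 -> 326
  FD 9.7: (5.8,0) -> (13.842,-5.424) [heading=326, draw]
  REPEAT 2 [
    -- iteration 1/2 --
    RT 180: heading 326 -> 146
    FD 6.2: (13.842,-5.424) -> (8.702,-1.957) [heading=146, draw]
    FD 7.9: (8.702,-1.957) -> (2.152,2.46) [heading=146, draw]
    -- iteration 2/2 --
    RT 180: heading 146 -> 326
    FD 6.2: (2.152,2.46) -> (7.292,-1.007) [heading=326, draw]
    FD 7.9: (7.292,-1.007) -> (13.842,-5.424) [heading=326, draw]
  ]
  -- iteration 2/4 --
  RT 349: heading 326 -> 337
  FD 9.7: (13.842,-5.424) -> (22.771,-9.214) [heading=337, draw]
  REPEAT 2 [
    -- iteration 1/2 --
    RT 180: heading 337 -> 157
    FD 6.2: (22.771,-9.214) -> (17.063,-6.792) [heading=157, draw]
    FD 7.9: (17.063,-6.792) -> (9.791,-3.705) [heading=157, draw]
    -- iteration 2/2 --
    RT 180: heading 157 -> 337
    FD 6.2: (9.791,-3.705) -> (15.499,-6.127) [heading=337, draw]
    FD 7.9: (15.499,-6.127) -> (22.771,-9.214) [heading=337, draw]
  ]
  -- iteration 3/4 --
  RT 349: heading 337 -> 348
  FD 9.7: (22.771,-9.214) -> (32.259,-11.231) [heading=348, draw]
  REPEAT 2 [
    -- iteration 1/2 --
    RT 180: heading 348 -> 168
    FD 6.2: (32.259,-11.231) -> (26.194,-9.942) [heading=168, draw]
    FD 7.9: (26.194,-9.942) -> (18.467,-8.299) [heading=168, draw]
    -- iteration 2/2 --
    RT 180: heading 168 -> 348
    FD 6.2: (18.467,-8.299) -> (24.531,-9.589) [heading=348, draw]
    FD 7.9: (24.531,-9.589) -> (32.259,-11.231) [heading=348, draw]
  ]
  -- iteration 4/4 --
  RT 349: heading 348 -> 359
  FD 9.7: (32.259,-11.231) -> (41.957,-11.4) [heading=359, draw]
  REPEAT 2 [
    -- iteration 1/2 --
    RT 180: heading 359 -> 179
    FD 6.2: (41.957,-11.4) -> (35.758,-11.292) [heading=179, draw]
    FD 7.9: (35.758,-11.292) -> (27.859,-11.154) [heading=179, draw]
    -- iteration 2/2 --
    RT 180: heading 179 -> 359
    FD 6.2: (27.859,-11.154) -> (34.058,-11.262) [heading=359, draw]
    FD 7.9: (34.058,-11.262) -> (41.957,-11.4) [heading=359, draw]
  ]
]
FD 3.9: (41.957,-11.4) -> (45.857,-11.468) [heading=359, draw]
LT 180: heading 359 -> 179
BK 8.8: (45.857,-11.468) -> (54.655,-11.622) [heading=179, draw]
Final: pos=(54.655,-11.622), heading=179, 23 segment(s) drawn

Segment endpoints: x in {0, 2.152, 5.8, 7.292, 8.702, 9.791, 13.842, 15.499, 17.063, 18.467, 22.771, 22.771, 24.531, 26.194, 27.859, 32.259, 32.259, 34.058, 35.758, 41.957, 45.857, 54.655}, y in {-11.622, -11.468, -11.4, -11.4, -11.292, -11.262, -11.231, -11.231, -11.154, -9.942, -9.589, -9.214, -9.214, -8.299, -6.792, -6.127, -5.424, -5.424, -3.705, -1.957, -1.007, 0, 2.46}
xmin=0, ymin=-11.622, xmax=54.655, ymax=2.46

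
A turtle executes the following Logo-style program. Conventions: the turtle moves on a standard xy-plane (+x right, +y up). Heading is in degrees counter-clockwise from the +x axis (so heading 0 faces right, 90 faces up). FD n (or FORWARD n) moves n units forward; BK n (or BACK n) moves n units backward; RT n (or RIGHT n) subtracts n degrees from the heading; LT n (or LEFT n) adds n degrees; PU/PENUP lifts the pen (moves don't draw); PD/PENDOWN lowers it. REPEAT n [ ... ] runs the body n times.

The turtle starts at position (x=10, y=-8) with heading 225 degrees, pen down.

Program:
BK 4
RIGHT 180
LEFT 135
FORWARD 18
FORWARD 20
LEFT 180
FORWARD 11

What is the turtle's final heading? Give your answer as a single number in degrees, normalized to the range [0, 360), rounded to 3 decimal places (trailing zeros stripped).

Answer: 0

Derivation:
Executing turtle program step by step:
Start: pos=(10,-8), heading=225, pen down
BK 4: (10,-8) -> (12.828,-5.172) [heading=225, draw]
RT 180: heading 225 -> 45
LT 135: heading 45 -> 180
FD 18: (12.828,-5.172) -> (-5.172,-5.172) [heading=180, draw]
FD 20: (-5.172,-5.172) -> (-25.172,-5.172) [heading=180, draw]
LT 180: heading 180 -> 0
FD 11: (-25.172,-5.172) -> (-14.172,-5.172) [heading=0, draw]
Final: pos=(-14.172,-5.172), heading=0, 4 segment(s) drawn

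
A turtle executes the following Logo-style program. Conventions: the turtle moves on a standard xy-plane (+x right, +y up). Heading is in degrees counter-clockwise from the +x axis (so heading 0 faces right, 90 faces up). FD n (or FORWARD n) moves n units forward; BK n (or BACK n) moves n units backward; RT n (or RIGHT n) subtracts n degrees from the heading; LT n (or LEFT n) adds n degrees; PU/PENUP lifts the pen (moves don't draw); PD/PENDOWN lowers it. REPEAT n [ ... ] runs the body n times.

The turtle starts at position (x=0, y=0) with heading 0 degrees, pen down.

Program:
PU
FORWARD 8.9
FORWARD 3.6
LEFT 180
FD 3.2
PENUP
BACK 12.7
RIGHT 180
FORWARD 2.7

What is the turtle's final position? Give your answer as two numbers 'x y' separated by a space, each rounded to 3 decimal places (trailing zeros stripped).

Answer: 24.7 0

Derivation:
Executing turtle program step by step:
Start: pos=(0,0), heading=0, pen down
PU: pen up
FD 8.9: (0,0) -> (8.9,0) [heading=0, move]
FD 3.6: (8.9,0) -> (12.5,0) [heading=0, move]
LT 180: heading 0 -> 180
FD 3.2: (12.5,0) -> (9.3,0) [heading=180, move]
PU: pen up
BK 12.7: (9.3,0) -> (22,0) [heading=180, move]
RT 180: heading 180 -> 0
FD 2.7: (22,0) -> (24.7,0) [heading=0, move]
Final: pos=(24.7,0), heading=0, 0 segment(s) drawn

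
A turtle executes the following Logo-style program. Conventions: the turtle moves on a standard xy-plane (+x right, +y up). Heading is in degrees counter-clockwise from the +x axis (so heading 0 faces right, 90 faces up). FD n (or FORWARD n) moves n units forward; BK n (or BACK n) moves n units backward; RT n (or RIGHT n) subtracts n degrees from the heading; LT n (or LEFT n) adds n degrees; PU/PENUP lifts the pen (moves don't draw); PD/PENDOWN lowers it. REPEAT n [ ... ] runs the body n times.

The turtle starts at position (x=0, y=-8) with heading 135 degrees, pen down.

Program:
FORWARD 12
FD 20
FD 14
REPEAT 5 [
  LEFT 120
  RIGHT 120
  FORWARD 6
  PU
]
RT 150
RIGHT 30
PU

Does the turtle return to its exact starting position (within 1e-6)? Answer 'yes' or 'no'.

Answer: no

Derivation:
Executing turtle program step by step:
Start: pos=(0,-8), heading=135, pen down
FD 12: (0,-8) -> (-8.485,0.485) [heading=135, draw]
FD 20: (-8.485,0.485) -> (-22.627,14.627) [heading=135, draw]
FD 14: (-22.627,14.627) -> (-32.527,24.527) [heading=135, draw]
REPEAT 5 [
  -- iteration 1/5 --
  LT 120: heading 135 -> 255
  RT 120: heading 255 -> 135
  FD 6: (-32.527,24.527) -> (-36.77,28.77) [heading=135, draw]
  PU: pen up
  -- iteration 2/5 --
  LT 120: heading 135 -> 255
  RT 120: heading 255 -> 135
  FD 6: (-36.77,28.77) -> (-41.012,33.012) [heading=135, move]
  PU: pen up
  -- iteration 3/5 --
  LT 120: heading 135 -> 255
  RT 120: heading 255 -> 135
  FD 6: (-41.012,33.012) -> (-45.255,37.255) [heading=135, move]
  PU: pen up
  -- iteration 4/5 --
  LT 120: heading 135 -> 255
  RT 120: heading 255 -> 135
  FD 6: (-45.255,37.255) -> (-49.497,41.497) [heading=135, move]
  PU: pen up
  -- iteration 5/5 --
  LT 120: heading 135 -> 255
  RT 120: heading 255 -> 135
  FD 6: (-49.497,41.497) -> (-53.74,45.74) [heading=135, move]
  PU: pen up
]
RT 150: heading 135 -> 345
RT 30: heading 345 -> 315
PU: pen up
Final: pos=(-53.74,45.74), heading=315, 4 segment(s) drawn

Start position: (0, -8)
Final position: (-53.74, 45.74)
Distance = 76; >= 1e-6 -> NOT closed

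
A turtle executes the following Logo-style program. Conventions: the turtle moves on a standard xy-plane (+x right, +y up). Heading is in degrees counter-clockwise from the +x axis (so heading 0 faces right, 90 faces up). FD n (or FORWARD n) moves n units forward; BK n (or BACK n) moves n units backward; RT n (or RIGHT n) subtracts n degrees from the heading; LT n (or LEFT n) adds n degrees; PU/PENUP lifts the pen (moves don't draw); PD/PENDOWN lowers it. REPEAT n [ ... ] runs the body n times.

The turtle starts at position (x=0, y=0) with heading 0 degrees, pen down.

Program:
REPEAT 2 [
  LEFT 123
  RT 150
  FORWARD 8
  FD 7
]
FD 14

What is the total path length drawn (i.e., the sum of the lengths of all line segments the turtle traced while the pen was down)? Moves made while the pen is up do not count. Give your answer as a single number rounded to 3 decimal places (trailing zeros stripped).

Executing turtle program step by step:
Start: pos=(0,0), heading=0, pen down
REPEAT 2 [
  -- iteration 1/2 --
  LT 123: heading 0 -> 123
  RT 150: heading 123 -> 333
  FD 8: (0,0) -> (7.128,-3.632) [heading=333, draw]
  FD 7: (7.128,-3.632) -> (13.365,-6.81) [heading=333, draw]
  -- iteration 2/2 --
  LT 123: heading 333 -> 96
  RT 150: heading 96 -> 306
  FD 8: (13.365,-6.81) -> (18.067,-13.282) [heading=306, draw]
  FD 7: (18.067,-13.282) -> (22.182,-18.945) [heading=306, draw]
]
FD 14: (22.182,-18.945) -> (30.411,-30.271) [heading=306, draw]
Final: pos=(30.411,-30.271), heading=306, 5 segment(s) drawn

Segment lengths:
  seg 1: (0,0) -> (7.128,-3.632), length = 8
  seg 2: (7.128,-3.632) -> (13.365,-6.81), length = 7
  seg 3: (13.365,-6.81) -> (18.067,-13.282), length = 8
  seg 4: (18.067,-13.282) -> (22.182,-18.945), length = 7
  seg 5: (22.182,-18.945) -> (30.411,-30.271), length = 14
Total = 44

Answer: 44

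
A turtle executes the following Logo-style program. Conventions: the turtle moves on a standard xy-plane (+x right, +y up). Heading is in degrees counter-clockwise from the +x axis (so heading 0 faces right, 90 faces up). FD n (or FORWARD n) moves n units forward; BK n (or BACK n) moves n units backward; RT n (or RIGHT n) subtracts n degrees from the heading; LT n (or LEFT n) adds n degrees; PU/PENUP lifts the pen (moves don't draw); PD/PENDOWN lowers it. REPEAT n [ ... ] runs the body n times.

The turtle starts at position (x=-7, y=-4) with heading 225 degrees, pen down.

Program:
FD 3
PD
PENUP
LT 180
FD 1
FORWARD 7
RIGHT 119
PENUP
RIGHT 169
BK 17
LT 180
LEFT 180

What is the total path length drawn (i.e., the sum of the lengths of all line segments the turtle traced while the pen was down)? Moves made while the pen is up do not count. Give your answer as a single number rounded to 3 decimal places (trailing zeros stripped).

Executing turtle program step by step:
Start: pos=(-7,-4), heading=225, pen down
FD 3: (-7,-4) -> (-9.121,-6.121) [heading=225, draw]
PD: pen down
PU: pen up
LT 180: heading 225 -> 45
FD 1: (-9.121,-6.121) -> (-8.414,-5.414) [heading=45, move]
FD 7: (-8.414,-5.414) -> (-3.464,-0.464) [heading=45, move]
RT 119: heading 45 -> 286
PU: pen up
RT 169: heading 286 -> 117
BK 17: (-3.464,-0.464) -> (4.253,-15.612) [heading=117, move]
LT 180: heading 117 -> 297
LT 180: heading 297 -> 117
Final: pos=(4.253,-15.612), heading=117, 1 segment(s) drawn

Segment lengths:
  seg 1: (-7,-4) -> (-9.121,-6.121), length = 3
Total = 3

Answer: 3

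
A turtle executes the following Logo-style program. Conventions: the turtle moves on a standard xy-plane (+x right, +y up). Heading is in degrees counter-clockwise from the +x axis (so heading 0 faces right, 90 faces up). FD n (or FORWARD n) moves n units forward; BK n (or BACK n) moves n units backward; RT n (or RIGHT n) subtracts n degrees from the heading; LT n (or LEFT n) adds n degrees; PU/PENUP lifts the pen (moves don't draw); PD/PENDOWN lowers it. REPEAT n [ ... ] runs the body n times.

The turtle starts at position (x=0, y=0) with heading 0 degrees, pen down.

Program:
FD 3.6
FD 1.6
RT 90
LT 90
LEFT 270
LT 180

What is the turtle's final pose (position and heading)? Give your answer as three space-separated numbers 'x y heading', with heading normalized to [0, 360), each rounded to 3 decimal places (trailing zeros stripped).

Executing turtle program step by step:
Start: pos=(0,0), heading=0, pen down
FD 3.6: (0,0) -> (3.6,0) [heading=0, draw]
FD 1.6: (3.6,0) -> (5.2,0) [heading=0, draw]
RT 90: heading 0 -> 270
LT 90: heading 270 -> 0
LT 270: heading 0 -> 270
LT 180: heading 270 -> 90
Final: pos=(5.2,0), heading=90, 2 segment(s) drawn

Answer: 5.2 0 90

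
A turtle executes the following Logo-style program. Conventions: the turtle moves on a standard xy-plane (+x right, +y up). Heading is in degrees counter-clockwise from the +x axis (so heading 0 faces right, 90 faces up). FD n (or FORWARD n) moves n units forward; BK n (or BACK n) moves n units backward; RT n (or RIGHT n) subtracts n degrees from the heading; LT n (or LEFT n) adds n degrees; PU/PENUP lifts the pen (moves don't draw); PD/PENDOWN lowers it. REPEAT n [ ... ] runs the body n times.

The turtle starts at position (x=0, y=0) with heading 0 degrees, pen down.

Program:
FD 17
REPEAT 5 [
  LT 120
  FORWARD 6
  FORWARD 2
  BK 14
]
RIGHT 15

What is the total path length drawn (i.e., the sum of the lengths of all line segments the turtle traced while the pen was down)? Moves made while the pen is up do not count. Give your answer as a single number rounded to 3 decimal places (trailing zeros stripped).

Executing turtle program step by step:
Start: pos=(0,0), heading=0, pen down
FD 17: (0,0) -> (17,0) [heading=0, draw]
REPEAT 5 [
  -- iteration 1/5 --
  LT 120: heading 0 -> 120
  FD 6: (17,0) -> (14,5.196) [heading=120, draw]
  FD 2: (14,5.196) -> (13,6.928) [heading=120, draw]
  BK 14: (13,6.928) -> (20,-5.196) [heading=120, draw]
  -- iteration 2/5 --
  LT 120: heading 120 -> 240
  FD 6: (20,-5.196) -> (17,-10.392) [heading=240, draw]
  FD 2: (17,-10.392) -> (16,-12.124) [heading=240, draw]
  BK 14: (16,-12.124) -> (23,0) [heading=240, draw]
  -- iteration 3/5 --
  LT 120: heading 240 -> 0
  FD 6: (23,0) -> (29,0) [heading=0, draw]
  FD 2: (29,0) -> (31,0) [heading=0, draw]
  BK 14: (31,0) -> (17,0) [heading=0, draw]
  -- iteration 4/5 --
  LT 120: heading 0 -> 120
  FD 6: (17,0) -> (14,5.196) [heading=120, draw]
  FD 2: (14,5.196) -> (13,6.928) [heading=120, draw]
  BK 14: (13,6.928) -> (20,-5.196) [heading=120, draw]
  -- iteration 5/5 --
  LT 120: heading 120 -> 240
  FD 6: (20,-5.196) -> (17,-10.392) [heading=240, draw]
  FD 2: (17,-10.392) -> (16,-12.124) [heading=240, draw]
  BK 14: (16,-12.124) -> (23,0) [heading=240, draw]
]
RT 15: heading 240 -> 225
Final: pos=(23,0), heading=225, 16 segment(s) drawn

Segment lengths:
  seg 1: (0,0) -> (17,0), length = 17
  seg 2: (17,0) -> (14,5.196), length = 6
  seg 3: (14,5.196) -> (13,6.928), length = 2
  seg 4: (13,6.928) -> (20,-5.196), length = 14
  seg 5: (20,-5.196) -> (17,-10.392), length = 6
  seg 6: (17,-10.392) -> (16,-12.124), length = 2
  seg 7: (16,-12.124) -> (23,0), length = 14
  seg 8: (23,0) -> (29,0), length = 6
  seg 9: (29,0) -> (31,0), length = 2
  seg 10: (31,0) -> (17,0), length = 14
  seg 11: (17,0) -> (14,5.196), length = 6
  seg 12: (14,5.196) -> (13,6.928), length = 2
  seg 13: (13,6.928) -> (20,-5.196), length = 14
  seg 14: (20,-5.196) -> (17,-10.392), length = 6
  seg 15: (17,-10.392) -> (16,-12.124), length = 2
  seg 16: (16,-12.124) -> (23,0), length = 14
Total = 127

Answer: 127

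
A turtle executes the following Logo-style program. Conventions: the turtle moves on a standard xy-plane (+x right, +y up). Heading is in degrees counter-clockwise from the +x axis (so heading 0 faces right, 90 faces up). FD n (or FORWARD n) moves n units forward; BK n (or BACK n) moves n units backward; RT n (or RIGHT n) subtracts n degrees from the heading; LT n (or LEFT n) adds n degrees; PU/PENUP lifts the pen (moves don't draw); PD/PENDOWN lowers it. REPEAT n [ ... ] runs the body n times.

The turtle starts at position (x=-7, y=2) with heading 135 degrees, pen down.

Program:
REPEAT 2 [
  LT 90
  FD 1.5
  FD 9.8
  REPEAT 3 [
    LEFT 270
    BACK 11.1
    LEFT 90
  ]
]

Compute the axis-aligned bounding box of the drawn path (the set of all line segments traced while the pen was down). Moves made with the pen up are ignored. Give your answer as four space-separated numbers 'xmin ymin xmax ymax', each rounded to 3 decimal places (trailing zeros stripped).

Executing turtle program step by step:
Start: pos=(-7,2), heading=135, pen down
REPEAT 2 [
  -- iteration 1/2 --
  LT 90: heading 135 -> 225
  FD 1.5: (-7,2) -> (-8.061,0.939) [heading=225, draw]
  FD 9.8: (-8.061,0.939) -> (-14.99,-5.99) [heading=225, draw]
  REPEAT 3 [
    -- iteration 1/3 --
    LT 270: heading 225 -> 135
    BK 11.1: (-14.99,-5.99) -> (-7.141,-13.839) [heading=135, draw]
    LT 90: heading 135 -> 225
    -- iteration 2/3 --
    LT 270: heading 225 -> 135
    BK 11.1: (-7.141,-13.839) -> (0.707,-21.688) [heading=135, draw]
    LT 90: heading 135 -> 225
    -- iteration 3/3 --
    LT 270: heading 225 -> 135
    BK 11.1: (0.707,-21.688) -> (8.556,-29.537) [heading=135, draw]
    LT 90: heading 135 -> 225
  ]
  -- iteration 2/2 --
  LT 90: heading 225 -> 315
  FD 1.5: (8.556,-29.537) -> (9.617,-30.598) [heading=315, draw]
  FD 9.8: (9.617,-30.598) -> (16.547,-37.527) [heading=315, draw]
  REPEAT 3 [
    -- iteration 1/3 --
    LT 270: heading 315 -> 225
    BK 11.1: (16.547,-37.527) -> (24.396,-29.678) [heading=225, draw]
    LT 90: heading 225 -> 315
    -- iteration 2/3 --
    LT 270: heading 315 -> 225
    BK 11.1: (24.396,-29.678) -> (32.244,-21.829) [heading=225, draw]
    LT 90: heading 225 -> 315
    -- iteration 3/3 --
    LT 270: heading 315 -> 225
    BK 11.1: (32.244,-21.829) -> (40.093,-13.981) [heading=225, draw]
    LT 90: heading 225 -> 315
  ]
]
Final: pos=(40.093,-13.981), heading=315, 10 segment(s) drawn

Segment endpoints: x in {-14.99, -8.061, -7.141, -7, 0.707, 8.556, 9.617, 16.547, 24.396, 32.244, 40.093}, y in {-37.527, -30.598, -29.678, -29.537, -21.829, -21.688, -13.981, -13.839, -5.99, 0.939, 2}
xmin=-14.99, ymin=-37.527, xmax=40.093, ymax=2

Answer: -14.99 -37.527 40.093 2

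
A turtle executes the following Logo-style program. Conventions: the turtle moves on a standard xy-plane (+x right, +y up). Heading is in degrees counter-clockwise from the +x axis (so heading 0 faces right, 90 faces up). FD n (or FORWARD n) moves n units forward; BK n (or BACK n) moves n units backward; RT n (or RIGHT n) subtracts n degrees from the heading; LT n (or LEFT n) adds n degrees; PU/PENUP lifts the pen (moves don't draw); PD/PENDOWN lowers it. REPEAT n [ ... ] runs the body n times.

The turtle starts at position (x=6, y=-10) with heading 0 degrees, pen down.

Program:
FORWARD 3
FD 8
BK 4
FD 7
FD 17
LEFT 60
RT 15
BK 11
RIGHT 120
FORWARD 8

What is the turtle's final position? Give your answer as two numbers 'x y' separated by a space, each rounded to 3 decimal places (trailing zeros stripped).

Executing turtle program step by step:
Start: pos=(6,-10), heading=0, pen down
FD 3: (6,-10) -> (9,-10) [heading=0, draw]
FD 8: (9,-10) -> (17,-10) [heading=0, draw]
BK 4: (17,-10) -> (13,-10) [heading=0, draw]
FD 7: (13,-10) -> (20,-10) [heading=0, draw]
FD 17: (20,-10) -> (37,-10) [heading=0, draw]
LT 60: heading 0 -> 60
RT 15: heading 60 -> 45
BK 11: (37,-10) -> (29.222,-17.778) [heading=45, draw]
RT 120: heading 45 -> 285
FD 8: (29.222,-17.778) -> (31.292,-25.506) [heading=285, draw]
Final: pos=(31.292,-25.506), heading=285, 7 segment(s) drawn

Answer: 31.292 -25.506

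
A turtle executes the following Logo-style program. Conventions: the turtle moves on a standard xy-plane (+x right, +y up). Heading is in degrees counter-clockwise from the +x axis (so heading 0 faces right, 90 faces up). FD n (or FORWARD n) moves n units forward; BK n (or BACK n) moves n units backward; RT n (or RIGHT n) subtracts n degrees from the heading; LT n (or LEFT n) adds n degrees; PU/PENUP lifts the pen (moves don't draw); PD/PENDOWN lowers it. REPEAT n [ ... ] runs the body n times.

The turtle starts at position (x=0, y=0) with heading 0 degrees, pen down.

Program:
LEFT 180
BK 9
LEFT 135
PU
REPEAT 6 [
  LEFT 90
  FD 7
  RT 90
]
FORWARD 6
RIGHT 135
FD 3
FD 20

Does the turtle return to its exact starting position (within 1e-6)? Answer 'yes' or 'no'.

Answer: no

Derivation:
Executing turtle program step by step:
Start: pos=(0,0), heading=0, pen down
LT 180: heading 0 -> 180
BK 9: (0,0) -> (9,0) [heading=180, draw]
LT 135: heading 180 -> 315
PU: pen up
REPEAT 6 [
  -- iteration 1/6 --
  LT 90: heading 315 -> 45
  FD 7: (9,0) -> (13.95,4.95) [heading=45, move]
  RT 90: heading 45 -> 315
  -- iteration 2/6 --
  LT 90: heading 315 -> 45
  FD 7: (13.95,4.95) -> (18.899,9.899) [heading=45, move]
  RT 90: heading 45 -> 315
  -- iteration 3/6 --
  LT 90: heading 315 -> 45
  FD 7: (18.899,9.899) -> (23.849,14.849) [heading=45, move]
  RT 90: heading 45 -> 315
  -- iteration 4/6 --
  LT 90: heading 315 -> 45
  FD 7: (23.849,14.849) -> (28.799,19.799) [heading=45, move]
  RT 90: heading 45 -> 315
  -- iteration 5/6 --
  LT 90: heading 315 -> 45
  FD 7: (28.799,19.799) -> (33.749,24.749) [heading=45, move]
  RT 90: heading 45 -> 315
  -- iteration 6/6 --
  LT 90: heading 315 -> 45
  FD 7: (33.749,24.749) -> (38.698,29.698) [heading=45, move]
  RT 90: heading 45 -> 315
]
FD 6: (38.698,29.698) -> (42.941,25.456) [heading=315, move]
RT 135: heading 315 -> 180
FD 3: (42.941,25.456) -> (39.941,25.456) [heading=180, move]
FD 20: (39.941,25.456) -> (19.941,25.456) [heading=180, move]
Final: pos=(19.941,25.456), heading=180, 1 segment(s) drawn

Start position: (0, 0)
Final position: (19.941, 25.456)
Distance = 32.336; >= 1e-6 -> NOT closed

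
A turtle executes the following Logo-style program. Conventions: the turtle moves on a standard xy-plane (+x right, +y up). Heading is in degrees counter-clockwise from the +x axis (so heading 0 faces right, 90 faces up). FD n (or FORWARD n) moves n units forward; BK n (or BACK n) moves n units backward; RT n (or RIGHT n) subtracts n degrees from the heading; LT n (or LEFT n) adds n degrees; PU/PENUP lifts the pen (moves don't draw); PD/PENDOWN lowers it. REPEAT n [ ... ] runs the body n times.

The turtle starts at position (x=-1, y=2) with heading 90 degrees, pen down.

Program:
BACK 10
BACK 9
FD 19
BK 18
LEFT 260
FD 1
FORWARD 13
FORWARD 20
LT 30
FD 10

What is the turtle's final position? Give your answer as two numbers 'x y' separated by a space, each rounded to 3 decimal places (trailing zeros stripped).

Executing turtle program step by step:
Start: pos=(-1,2), heading=90, pen down
BK 10: (-1,2) -> (-1,-8) [heading=90, draw]
BK 9: (-1,-8) -> (-1,-17) [heading=90, draw]
FD 19: (-1,-17) -> (-1,2) [heading=90, draw]
BK 18: (-1,2) -> (-1,-16) [heading=90, draw]
LT 260: heading 90 -> 350
FD 1: (-1,-16) -> (-0.015,-16.174) [heading=350, draw]
FD 13: (-0.015,-16.174) -> (12.787,-18.431) [heading=350, draw]
FD 20: (12.787,-18.431) -> (32.483,-21.904) [heading=350, draw]
LT 30: heading 350 -> 20
FD 10: (32.483,-21.904) -> (41.88,-18.484) [heading=20, draw]
Final: pos=(41.88,-18.484), heading=20, 8 segment(s) drawn

Answer: 41.88 -18.484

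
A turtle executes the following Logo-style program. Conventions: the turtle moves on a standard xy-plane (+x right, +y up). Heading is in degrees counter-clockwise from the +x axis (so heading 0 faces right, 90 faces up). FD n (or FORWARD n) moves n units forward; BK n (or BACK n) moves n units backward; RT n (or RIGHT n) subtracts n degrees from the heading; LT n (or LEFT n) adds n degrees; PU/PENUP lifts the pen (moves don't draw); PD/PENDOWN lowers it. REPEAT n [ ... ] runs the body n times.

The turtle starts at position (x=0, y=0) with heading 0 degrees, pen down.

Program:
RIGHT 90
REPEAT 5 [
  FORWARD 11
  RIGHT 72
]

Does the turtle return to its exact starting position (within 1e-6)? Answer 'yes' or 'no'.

Executing turtle program step by step:
Start: pos=(0,0), heading=0, pen down
RT 90: heading 0 -> 270
REPEAT 5 [
  -- iteration 1/5 --
  FD 11: (0,0) -> (0,-11) [heading=270, draw]
  RT 72: heading 270 -> 198
  -- iteration 2/5 --
  FD 11: (0,-11) -> (-10.462,-14.399) [heading=198, draw]
  RT 72: heading 198 -> 126
  -- iteration 3/5 --
  FD 11: (-10.462,-14.399) -> (-16.927,-5.5) [heading=126, draw]
  RT 72: heading 126 -> 54
  -- iteration 4/5 --
  FD 11: (-16.927,-5.5) -> (-10.462,3.399) [heading=54, draw]
  RT 72: heading 54 -> 342
  -- iteration 5/5 --
  FD 11: (-10.462,3.399) -> (0,0) [heading=342, draw]
  RT 72: heading 342 -> 270
]
Final: pos=(0,0), heading=270, 5 segment(s) drawn

Start position: (0, 0)
Final position: (0, 0)
Distance = 0; < 1e-6 -> CLOSED

Answer: yes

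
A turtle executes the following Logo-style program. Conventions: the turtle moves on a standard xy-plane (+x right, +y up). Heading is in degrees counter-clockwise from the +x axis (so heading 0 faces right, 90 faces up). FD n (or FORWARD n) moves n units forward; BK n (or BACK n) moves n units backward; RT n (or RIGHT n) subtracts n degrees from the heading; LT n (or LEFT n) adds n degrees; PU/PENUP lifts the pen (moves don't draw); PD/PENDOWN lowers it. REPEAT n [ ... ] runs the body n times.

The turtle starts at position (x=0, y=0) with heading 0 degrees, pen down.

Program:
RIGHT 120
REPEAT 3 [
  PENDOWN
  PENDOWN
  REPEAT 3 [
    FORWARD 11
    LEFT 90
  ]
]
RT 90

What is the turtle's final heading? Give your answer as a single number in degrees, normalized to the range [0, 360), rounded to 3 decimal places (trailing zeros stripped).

Executing turtle program step by step:
Start: pos=(0,0), heading=0, pen down
RT 120: heading 0 -> 240
REPEAT 3 [
  -- iteration 1/3 --
  PD: pen down
  PD: pen down
  REPEAT 3 [
    -- iteration 1/3 --
    FD 11: (0,0) -> (-5.5,-9.526) [heading=240, draw]
    LT 90: heading 240 -> 330
    -- iteration 2/3 --
    FD 11: (-5.5,-9.526) -> (4.026,-15.026) [heading=330, draw]
    LT 90: heading 330 -> 60
    -- iteration 3/3 --
    FD 11: (4.026,-15.026) -> (9.526,-5.5) [heading=60, draw]
    LT 90: heading 60 -> 150
  ]
  -- iteration 2/3 --
  PD: pen down
  PD: pen down
  REPEAT 3 [
    -- iteration 1/3 --
    FD 11: (9.526,-5.5) -> (0,0) [heading=150, draw]
    LT 90: heading 150 -> 240
    -- iteration 2/3 --
    FD 11: (0,0) -> (-5.5,-9.526) [heading=240, draw]
    LT 90: heading 240 -> 330
    -- iteration 3/3 --
    FD 11: (-5.5,-9.526) -> (4.026,-15.026) [heading=330, draw]
    LT 90: heading 330 -> 60
  ]
  -- iteration 3/3 --
  PD: pen down
  PD: pen down
  REPEAT 3 [
    -- iteration 1/3 --
    FD 11: (4.026,-15.026) -> (9.526,-5.5) [heading=60, draw]
    LT 90: heading 60 -> 150
    -- iteration 2/3 --
    FD 11: (9.526,-5.5) -> (0,0) [heading=150, draw]
    LT 90: heading 150 -> 240
    -- iteration 3/3 --
    FD 11: (0,0) -> (-5.5,-9.526) [heading=240, draw]
    LT 90: heading 240 -> 330
  ]
]
RT 90: heading 330 -> 240
Final: pos=(-5.5,-9.526), heading=240, 9 segment(s) drawn

Answer: 240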